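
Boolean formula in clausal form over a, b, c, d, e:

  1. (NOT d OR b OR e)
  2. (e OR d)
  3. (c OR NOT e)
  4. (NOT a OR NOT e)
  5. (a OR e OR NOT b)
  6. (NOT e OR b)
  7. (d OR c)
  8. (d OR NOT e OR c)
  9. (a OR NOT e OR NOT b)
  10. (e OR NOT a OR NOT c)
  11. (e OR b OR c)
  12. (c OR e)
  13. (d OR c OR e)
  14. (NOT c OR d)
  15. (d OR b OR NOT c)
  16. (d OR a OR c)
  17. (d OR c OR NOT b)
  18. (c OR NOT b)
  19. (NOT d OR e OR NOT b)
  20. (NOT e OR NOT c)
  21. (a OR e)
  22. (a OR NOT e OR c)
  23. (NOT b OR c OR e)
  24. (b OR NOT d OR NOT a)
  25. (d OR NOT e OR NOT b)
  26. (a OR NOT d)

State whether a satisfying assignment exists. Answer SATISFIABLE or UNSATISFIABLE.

e = True:
  propagation gives c=True; an empty clause results — contradiction.
e = False:
  propagation gives d=True, b=True; an empty clause results — contradiction.
Every branch closes, so no satisfying assignment exists.

UNSATISFIABLE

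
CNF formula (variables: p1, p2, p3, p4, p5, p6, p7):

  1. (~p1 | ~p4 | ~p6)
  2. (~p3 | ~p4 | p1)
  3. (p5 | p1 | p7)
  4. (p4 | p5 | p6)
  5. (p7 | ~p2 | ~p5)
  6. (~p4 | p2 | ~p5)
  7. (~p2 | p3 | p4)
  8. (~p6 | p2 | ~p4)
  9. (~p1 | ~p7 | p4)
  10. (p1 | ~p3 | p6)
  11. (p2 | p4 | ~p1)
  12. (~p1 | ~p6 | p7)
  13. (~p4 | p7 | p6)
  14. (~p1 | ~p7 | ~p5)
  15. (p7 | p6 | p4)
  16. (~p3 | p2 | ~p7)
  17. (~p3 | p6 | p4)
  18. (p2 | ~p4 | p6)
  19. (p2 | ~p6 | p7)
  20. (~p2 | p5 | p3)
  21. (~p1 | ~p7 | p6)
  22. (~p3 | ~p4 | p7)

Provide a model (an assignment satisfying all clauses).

Set p1 = False and propagate.
Try p2 = True.
The remaining clauses are satisfied by p3 = True, p4 = False, p5 = True, p6 = True, p7 = True.

p1=F, p2=T, p3=T, p4=F, p5=T, p6=T, p7=T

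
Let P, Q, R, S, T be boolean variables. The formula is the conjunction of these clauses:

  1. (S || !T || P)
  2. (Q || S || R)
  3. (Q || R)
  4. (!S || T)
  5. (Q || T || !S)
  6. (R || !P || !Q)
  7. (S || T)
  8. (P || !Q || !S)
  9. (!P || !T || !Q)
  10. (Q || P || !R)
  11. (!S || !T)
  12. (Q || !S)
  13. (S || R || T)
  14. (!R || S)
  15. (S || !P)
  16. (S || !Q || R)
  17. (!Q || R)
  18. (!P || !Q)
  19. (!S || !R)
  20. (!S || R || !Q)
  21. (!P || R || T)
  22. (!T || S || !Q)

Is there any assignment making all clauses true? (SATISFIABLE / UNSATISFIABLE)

S = True:
  propagation gives T=True; an empty clause results — contradiction.
S = False:
  propagation gives T=True, P=True; an empty clause results — contradiction.
Every branch closes, so no satisfying assignment exists.

UNSATISFIABLE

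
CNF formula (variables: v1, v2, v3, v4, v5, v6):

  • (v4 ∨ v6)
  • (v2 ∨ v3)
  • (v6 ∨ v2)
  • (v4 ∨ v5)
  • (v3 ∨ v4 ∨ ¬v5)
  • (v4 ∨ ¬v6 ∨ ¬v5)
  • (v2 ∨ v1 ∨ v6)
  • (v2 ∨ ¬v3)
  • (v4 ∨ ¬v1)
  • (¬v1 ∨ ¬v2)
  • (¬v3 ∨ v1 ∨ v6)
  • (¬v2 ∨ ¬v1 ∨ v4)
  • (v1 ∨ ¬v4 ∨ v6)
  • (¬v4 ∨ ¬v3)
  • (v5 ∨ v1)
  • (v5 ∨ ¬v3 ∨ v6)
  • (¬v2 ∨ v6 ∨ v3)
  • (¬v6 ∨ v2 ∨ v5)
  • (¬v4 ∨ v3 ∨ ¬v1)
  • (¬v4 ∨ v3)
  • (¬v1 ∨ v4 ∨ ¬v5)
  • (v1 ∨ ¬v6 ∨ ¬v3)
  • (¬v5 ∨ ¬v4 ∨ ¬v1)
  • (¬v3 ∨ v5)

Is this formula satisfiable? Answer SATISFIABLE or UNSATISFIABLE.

UNSATISFIABLE

v4 = True:
  propagation gives v3=False; an empty clause results — contradiction.
v4 = False:
  propagation gives v6=True, v5=True; an empty clause results — contradiction.
Every branch closes, so no satisfying assignment exists.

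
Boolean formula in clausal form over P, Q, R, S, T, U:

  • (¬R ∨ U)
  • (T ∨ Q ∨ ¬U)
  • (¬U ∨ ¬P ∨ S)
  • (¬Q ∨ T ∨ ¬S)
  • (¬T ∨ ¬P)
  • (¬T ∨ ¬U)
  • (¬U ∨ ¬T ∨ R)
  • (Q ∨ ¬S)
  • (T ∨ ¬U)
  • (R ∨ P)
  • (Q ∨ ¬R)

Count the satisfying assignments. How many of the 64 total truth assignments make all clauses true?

The models are:
  P=1 Q=0 R=0 S=0 T=0 U=0
  P=1 Q=1 R=0 S=0 T=0 U=0
That's 2 in total.

2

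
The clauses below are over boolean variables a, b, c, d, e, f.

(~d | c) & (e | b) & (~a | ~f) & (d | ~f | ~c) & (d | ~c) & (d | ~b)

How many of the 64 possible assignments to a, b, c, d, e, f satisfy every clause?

12

Split on d, then c.
  d=1, c=1: 9 of the 16 assignments to (a,b,e,f) work.
  d=1, c=0: a clause becomes empty — 0.
  d=0, c=1: a clause becomes empty — 0.
  d=0, c=0: remaining (a,b,e,f) ∈ {(0,0,1,0); (0,0,1,1); (1,0,1,0)} — 3.
Total: 9 + 0 + 0 + 3 = 12.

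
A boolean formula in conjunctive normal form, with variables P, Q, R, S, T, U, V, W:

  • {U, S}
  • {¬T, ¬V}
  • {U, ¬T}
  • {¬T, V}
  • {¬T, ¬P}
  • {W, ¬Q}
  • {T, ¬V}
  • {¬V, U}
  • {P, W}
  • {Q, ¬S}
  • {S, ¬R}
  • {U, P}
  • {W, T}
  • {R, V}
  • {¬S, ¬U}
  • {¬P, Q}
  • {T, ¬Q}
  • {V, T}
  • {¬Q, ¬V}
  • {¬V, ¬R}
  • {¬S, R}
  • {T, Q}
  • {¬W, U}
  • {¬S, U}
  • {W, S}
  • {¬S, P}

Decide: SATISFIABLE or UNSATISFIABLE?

UNSATISFIABLE

T = True:
  propagation gives V=False; an empty clause results — contradiction.
T = False:
  propagation gives V=False; an empty clause results — contradiction.
Every branch closes, so no satisfying assignment exists.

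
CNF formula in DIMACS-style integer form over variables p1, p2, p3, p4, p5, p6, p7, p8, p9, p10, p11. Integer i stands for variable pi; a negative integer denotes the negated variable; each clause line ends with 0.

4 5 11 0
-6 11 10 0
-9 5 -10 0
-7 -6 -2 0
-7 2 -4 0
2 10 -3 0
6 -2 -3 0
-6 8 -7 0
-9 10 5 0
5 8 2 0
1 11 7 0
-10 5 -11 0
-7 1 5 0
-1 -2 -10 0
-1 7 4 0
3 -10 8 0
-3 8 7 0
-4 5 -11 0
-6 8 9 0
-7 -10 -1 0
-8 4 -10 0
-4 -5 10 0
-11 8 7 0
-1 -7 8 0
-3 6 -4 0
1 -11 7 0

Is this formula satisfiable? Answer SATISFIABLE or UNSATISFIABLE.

Branch on p1: take p1 = True.
Set p2 = False and propagate.
Branch on p3: take p3 = False.
For the remaining variables, p4 = True, p5 = True, p6 = True, p7 = False, p8 = True, p9 = True, p10 = True, p11 = True works.
So p1=1  p2=0  p3=0  p4=1  p5=1  p6=1  p7=0  p8=1  p9=1  p10=1  p11=1 is a satisfying assignment.

SATISFIABLE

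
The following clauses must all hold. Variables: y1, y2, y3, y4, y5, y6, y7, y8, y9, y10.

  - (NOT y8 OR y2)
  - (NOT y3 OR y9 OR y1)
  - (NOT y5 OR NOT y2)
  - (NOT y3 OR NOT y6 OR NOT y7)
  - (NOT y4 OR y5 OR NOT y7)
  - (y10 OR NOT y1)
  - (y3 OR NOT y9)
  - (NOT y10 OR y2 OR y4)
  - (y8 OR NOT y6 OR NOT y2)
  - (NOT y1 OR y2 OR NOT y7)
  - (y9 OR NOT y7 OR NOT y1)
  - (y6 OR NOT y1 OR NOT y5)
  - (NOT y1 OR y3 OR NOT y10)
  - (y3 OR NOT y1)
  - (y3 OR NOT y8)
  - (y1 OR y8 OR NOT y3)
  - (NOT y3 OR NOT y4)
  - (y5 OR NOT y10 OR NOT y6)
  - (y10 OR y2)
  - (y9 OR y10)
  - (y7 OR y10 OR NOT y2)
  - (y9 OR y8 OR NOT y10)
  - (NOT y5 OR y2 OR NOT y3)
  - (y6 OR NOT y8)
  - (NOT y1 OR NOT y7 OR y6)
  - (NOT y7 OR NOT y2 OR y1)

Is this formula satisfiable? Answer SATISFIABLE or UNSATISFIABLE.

Branch on y1: take y1 = True.
  then y10 is forced to True.
  then y3 is forced to True.
  then y4 is forced to False.
  then y2 is forced to True.
  then y5 is forced to False.
  then y6 is forced to False.
  then y8 is forced to False.
  then y9 is forced to True.
  then y7 is forced to False.
Every clause has at least one true literal under this assignment.
So y1=True, y2=True, y3=True, y4=False, y5=False, y6=False, y7=False, y8=False, y9=True, y10=True is a satisfying assignment.

SATISFIABLE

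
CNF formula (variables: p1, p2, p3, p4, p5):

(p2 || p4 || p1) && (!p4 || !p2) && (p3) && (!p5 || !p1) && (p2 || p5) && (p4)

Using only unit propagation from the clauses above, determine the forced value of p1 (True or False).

False

(p3) is a unit clause: p3 = True.
Unit clause (p4) sets p4 = True.
(!p2 || !p4) with p4 = True leaves only !p2, so p2 = False.
In (p2 || p5), p2 is now false; p5 must hold, so p5 = True.
In (!p5 || !p1), !p5 is now false; !p1 must hold, so p1 = False.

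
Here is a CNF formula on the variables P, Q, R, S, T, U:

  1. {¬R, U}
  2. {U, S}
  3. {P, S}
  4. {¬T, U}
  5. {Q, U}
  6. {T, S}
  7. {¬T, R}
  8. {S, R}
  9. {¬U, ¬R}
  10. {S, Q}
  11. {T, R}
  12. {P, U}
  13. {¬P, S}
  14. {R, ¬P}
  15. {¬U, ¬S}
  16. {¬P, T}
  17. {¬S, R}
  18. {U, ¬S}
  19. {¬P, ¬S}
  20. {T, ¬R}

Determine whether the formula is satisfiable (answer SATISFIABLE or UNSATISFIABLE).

UNSATISFIABLE

S = True:
  propagation gives U=False; an empty clause results — contradiction.
S = False:
  propagation gives U=True, P=True; an empty clause results — contradiction.
Every branch closes, so no satisfying assignment exists.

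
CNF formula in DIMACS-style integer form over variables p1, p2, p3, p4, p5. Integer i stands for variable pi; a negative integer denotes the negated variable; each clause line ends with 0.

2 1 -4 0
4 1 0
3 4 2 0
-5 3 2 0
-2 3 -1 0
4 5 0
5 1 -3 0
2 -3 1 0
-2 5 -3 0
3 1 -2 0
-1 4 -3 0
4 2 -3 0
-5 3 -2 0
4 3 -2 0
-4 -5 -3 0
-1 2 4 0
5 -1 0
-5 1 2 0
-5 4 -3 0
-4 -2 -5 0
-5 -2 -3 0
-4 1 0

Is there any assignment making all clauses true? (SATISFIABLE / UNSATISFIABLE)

UNSATISFIABLE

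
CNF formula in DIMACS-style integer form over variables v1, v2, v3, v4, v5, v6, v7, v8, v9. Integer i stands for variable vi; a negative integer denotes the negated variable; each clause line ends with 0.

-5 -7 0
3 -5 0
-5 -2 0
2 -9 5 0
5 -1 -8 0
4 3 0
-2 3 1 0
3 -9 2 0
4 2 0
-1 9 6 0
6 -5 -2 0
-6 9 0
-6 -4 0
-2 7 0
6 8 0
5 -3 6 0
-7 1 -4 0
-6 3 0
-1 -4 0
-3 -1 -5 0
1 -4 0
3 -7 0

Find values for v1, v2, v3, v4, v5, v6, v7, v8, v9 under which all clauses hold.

v1 = False  v2 = True  v3 = True  v4 = False  v5 = False  v6 = True  v7 = True  v8 = False  v9 = True

Set v1 = False and propagate.
  then v4 is forced to False.
  then v3 is forced to True.
  then v2 is forced to True.
  then v5 is forced to False.
  then v7 is forced to True.
  then v6 is forced to True.
  then v9 is forced to True.
v8 is now unconstrained; take v8 = False.
Check each clause:
  1. (NOT v5 OR NOT v7) — NOT v5 is true.
  2. (v3 OR NOT v5) — v3 is true.
  3. (NOT v2 OR NOT v5) — NOT v5 is true.
  4. (v5 OR v2 OR NOT v9) — v2 is true.
  5. (NOT v8 OR NOT v1 OR v5) — NOT v8 is true.
  6. (v4 OR v3) — v3 is true.
  7. (v1 OR v3 OR NOT v2) — v3 is true.
  8. (NOT v9 OR v2 OR v3) — v2 is true.
  9. (v2 OR v4) — v2 is true.
  10. (v6 OR NOT v1 OR v9) — v9 is true.
  11. (NOT v2 OR NOT v5 OR v6) — NOT v5 is true.
  12. (v9 OR NOT v6) — v9 is true.
  13. (NOT v4 OR NOT v6) — NOT v4 is true.
  14. (NOT v2 OR v7) — v7 is true.
  15. (v6 OR v8) — v6 is true.
  16. (v6 OR v5 OR NOT v3) — v6 is true.
  17. (v1 OR NOT v4 OR NOT v7) — NOT v4 is true.
  18. (v3 OR NOT v6) — v3 is true.
  19. (NOT v4 OR NOT v1) — NOT v4 is true.
  20. (NOT v1 OR NOT v3 OR NOT v5) — NOT v5 is true.
  21. (NOT v4 OR v1) — NOT v4 is true.
  22. (v3 OR NOT v7) — v3 is true.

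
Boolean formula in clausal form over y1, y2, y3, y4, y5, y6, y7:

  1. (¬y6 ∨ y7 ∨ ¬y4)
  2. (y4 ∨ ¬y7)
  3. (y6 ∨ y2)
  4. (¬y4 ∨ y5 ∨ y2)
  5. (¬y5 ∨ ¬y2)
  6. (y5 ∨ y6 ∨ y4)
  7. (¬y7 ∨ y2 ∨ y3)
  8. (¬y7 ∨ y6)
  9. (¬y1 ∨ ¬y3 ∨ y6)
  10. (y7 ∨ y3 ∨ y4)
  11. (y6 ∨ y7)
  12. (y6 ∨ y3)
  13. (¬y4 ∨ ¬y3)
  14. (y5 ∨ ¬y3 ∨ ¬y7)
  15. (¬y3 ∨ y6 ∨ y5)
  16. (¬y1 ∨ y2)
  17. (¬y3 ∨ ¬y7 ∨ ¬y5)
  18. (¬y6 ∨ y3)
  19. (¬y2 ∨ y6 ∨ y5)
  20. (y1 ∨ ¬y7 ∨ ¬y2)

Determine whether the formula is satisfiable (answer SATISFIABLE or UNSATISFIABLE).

Try y1 = False.
Set y2 = True and propagate.
  then y5 is forced to False.
  then y6 is forced to True.
  then y3 is forced to True.
  then y4 is forced to False.
  then y7 is forced to False.
So y1=F, y2=T, y3=T, y4=F, y5=F, y6=T, y7=F is a satisfying assignment.

SATISFIABLE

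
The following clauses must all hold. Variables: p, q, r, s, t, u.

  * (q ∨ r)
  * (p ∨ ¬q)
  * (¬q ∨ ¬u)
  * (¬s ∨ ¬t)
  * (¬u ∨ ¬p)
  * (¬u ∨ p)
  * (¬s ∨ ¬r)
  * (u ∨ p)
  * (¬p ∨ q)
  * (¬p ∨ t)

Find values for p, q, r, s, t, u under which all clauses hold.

s occurs only negated in the remaining clauses — set s = False.
Try p = True.
  then u is forced to False.
  then q is forced to True.
  then t is forced to True.
r is now unconstrained; take r = False.

p=True, q=True, r=False, s=False, t=True, u=False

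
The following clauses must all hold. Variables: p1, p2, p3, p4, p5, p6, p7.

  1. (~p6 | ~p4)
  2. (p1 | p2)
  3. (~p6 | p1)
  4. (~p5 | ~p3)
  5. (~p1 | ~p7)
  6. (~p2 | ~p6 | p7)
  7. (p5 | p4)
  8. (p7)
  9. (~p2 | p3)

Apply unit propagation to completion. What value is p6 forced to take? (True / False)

False

Unit clause (p7) sets p7 = True.
In (~p1 | ~p7), ~p7 is now false; ~p1 must hold, so p1 = False.
(p1 | p2) with p1 = False leaves only p2, so p2 = True.
(~p6 | p1) with p1 = False leaves only ~p6, so p6 = False.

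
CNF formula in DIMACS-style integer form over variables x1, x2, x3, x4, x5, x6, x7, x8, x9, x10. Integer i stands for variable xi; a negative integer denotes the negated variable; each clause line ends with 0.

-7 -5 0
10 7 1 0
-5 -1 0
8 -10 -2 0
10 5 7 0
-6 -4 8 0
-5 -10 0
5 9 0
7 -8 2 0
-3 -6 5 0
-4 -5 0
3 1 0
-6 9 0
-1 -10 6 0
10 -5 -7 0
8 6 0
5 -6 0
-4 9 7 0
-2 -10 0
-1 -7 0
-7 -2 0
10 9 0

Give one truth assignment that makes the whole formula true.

x1=False, x2=False, x3=True, x4=False, x5=False, x6=False, x7=True, x8=True, x9=True, x10=False

Check each clause:
  1. (!x7 || !x5) — !x5 is true.
  2. (x7 || x1 || x10) — x7 is true.
  3. (!x1 || !x5) — !x5 is true.
  4. (x8 || !x10 || !x2) — x8 is true.
  5. (x7 || x10 || x5) — x7 is true.
  6. (!x4 || x8 || !x6) — x8 is true.
  7. (!x10 || !x5) — !x5 is true.
  8. (x9 || x5) — x9 is true.
  9. (x2 || x7 || !x8) — x7 is true.
  10. (!x3 || x5 || !x6) — !x6 is true.
  11. (!x5 || !x4) — !x5 is true.
  12. (x1 || x3) — x3 is true.
  13. (!x6 || x9) — x9 is true.
  14. (x6 || !x10 || !x1) — !x10 is true.
  15. (!x5 || x10 || !x7) — !x5 is true.
  16. (x8 || x6) — x8 is true.
  17. (!x6 || x5) — !x6 is true.
  18. (x9 || x7 || !x4) — x9 is true.
  19. (!x10 || !x2) — !x10 is true.
  20. (!x1 || !x7) — !x1 is true.
  21. (!x2 || !x7) — !x2 is true.
  22. (x9 || x10) — x9 is true.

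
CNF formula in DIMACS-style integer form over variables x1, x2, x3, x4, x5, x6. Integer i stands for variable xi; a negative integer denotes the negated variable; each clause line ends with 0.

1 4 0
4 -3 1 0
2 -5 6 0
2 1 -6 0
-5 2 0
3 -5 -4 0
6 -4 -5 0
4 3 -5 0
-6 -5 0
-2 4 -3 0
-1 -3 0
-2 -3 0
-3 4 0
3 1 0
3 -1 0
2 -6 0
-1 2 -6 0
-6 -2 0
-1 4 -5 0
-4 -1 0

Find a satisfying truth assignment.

Pure literal: x5 appears only negated; assign x5 = False.
Branch on x1: take x1 = False.
  then x4 is forced to True.
  then x3 is forced to True.
  then x2 is forced to False.
  then x6 is forced to False.
Every clause has at least one true literal under this assignment.

x1=F  x2=F  x3=T  x4=T  x5=F  x6=F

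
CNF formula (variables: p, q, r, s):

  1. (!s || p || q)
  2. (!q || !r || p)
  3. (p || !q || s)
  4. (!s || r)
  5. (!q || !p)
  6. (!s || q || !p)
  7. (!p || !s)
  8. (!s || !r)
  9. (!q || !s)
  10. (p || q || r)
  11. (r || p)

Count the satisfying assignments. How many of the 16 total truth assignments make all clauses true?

3

Satisfying assignments:
  p=0 q=0 r=1 s=0
  p=1 q=0 r=0 s=0
  p=1 q=0 r=1 s=0
Count: 3.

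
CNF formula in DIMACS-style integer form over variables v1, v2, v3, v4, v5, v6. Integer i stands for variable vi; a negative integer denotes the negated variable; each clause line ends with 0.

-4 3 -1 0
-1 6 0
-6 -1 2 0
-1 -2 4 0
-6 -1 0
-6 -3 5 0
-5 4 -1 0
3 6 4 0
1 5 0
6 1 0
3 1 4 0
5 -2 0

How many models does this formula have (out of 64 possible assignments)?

6

Satisfying assignments:
  v1=0 v2=0 v3=0 v4=1 v5=1 v6=1
  v1=0 v2=0 v3=1 v4=0 v5=1 v6=1
  v1=0 v2=0 v3=1 v4=1 v5=1 v6=1
  v1=0 v2=1 v3=0 v4=1 v5=1 v6=1
  v1=0 v2=1 v3=1 v4=0 v5=1 v6=1
  v1=0 v2=1 v3=1 v4=1 v5=1 v6=1
That's 6 in total.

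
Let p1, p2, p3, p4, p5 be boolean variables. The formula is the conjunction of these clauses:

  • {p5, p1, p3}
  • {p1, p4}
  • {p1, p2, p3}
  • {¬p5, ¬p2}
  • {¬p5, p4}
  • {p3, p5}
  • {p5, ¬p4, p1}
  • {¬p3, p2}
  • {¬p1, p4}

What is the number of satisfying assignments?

The models are:
  p1=1 p2=0 p3=0 p4=1 p5=1
  p1=1 p2=1 p3=1 p4=1 p5=0
That's 2 in total.

2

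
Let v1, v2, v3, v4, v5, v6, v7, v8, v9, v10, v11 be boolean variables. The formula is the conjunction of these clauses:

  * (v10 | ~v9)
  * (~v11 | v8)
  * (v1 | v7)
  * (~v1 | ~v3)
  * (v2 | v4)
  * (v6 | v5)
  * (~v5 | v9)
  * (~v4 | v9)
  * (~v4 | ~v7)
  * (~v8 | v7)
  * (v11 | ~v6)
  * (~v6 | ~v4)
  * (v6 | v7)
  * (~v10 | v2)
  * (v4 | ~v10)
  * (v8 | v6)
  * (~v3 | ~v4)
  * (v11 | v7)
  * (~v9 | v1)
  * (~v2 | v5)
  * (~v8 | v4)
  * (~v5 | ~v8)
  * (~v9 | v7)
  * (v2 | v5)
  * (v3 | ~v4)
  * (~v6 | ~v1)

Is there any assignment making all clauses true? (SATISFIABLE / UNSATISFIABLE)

v4 = True:
  propagation gives v9=True, v10=True, v7=False; an empty clause results — contradiction.
v4 = False:
  propagation gives v2=True, v10=False, v9=False, v5=False; an empty clause results — contradiction.
Every branch closes, so no satisfying assignment exists.

UNSATISFIABLE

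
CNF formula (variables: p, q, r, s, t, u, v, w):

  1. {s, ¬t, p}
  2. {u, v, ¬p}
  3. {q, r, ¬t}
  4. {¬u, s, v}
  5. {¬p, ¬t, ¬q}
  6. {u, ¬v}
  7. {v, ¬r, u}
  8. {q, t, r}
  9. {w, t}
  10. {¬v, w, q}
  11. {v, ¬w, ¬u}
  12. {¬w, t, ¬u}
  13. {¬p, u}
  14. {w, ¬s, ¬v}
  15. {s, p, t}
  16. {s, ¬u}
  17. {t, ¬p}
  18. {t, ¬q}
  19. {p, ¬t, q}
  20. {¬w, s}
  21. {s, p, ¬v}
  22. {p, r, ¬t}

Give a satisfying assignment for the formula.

p=T, q=F, r=T, s=T, t=T, u=T, v=T, w=T

Branch on p: take p = True.
  then u is forced to True.
  then s is forced to True.
  then t is forced to True.
  then q is forced to False.
  then r is forced to True.
Set v = True and propagate.
  then w is forced to True.
Every clause has at least one true literal under this assignment.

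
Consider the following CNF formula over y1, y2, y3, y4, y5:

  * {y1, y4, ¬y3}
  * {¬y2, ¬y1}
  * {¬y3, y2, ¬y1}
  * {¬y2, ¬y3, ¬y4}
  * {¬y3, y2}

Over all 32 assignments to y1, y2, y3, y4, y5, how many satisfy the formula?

12

Case analysis on y2 and y3:
  y2=1, y3=1: a clause becomes empty — 0.
  y2=1, y3=0: remaining (y1,y4,y5) ∈ {(0,0,0); (0,0,1); (0,1,0); (0,1,1)} — 4.
  y2=0, y3=1: a clause becomes empty — 0.
  y2=0, y3=0: y1, y4, y5 free → 2^3 = 8.
Total: 0 + 4 + 0 + 8 = 12.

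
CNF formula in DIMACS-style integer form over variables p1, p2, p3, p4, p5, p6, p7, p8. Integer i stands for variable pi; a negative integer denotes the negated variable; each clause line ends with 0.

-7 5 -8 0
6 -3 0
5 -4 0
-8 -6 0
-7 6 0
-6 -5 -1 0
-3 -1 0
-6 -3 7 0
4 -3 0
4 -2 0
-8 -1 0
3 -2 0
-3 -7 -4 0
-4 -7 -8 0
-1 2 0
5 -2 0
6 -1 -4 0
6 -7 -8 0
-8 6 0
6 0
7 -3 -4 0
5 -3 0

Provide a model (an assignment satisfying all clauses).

p1=F  p2=F  p3=F  p4=F  p5=T  p6=T  p7=F  p8=F

The clause (p6) is unit: p6 must be True.
(~p8) is a unit clause, so p8 = False.
p1 occurs only negated in the remaining clauses — set p1 = False.
Branch on p2: take p2 = False.
For the remaining variables, p3 = False, p4 = False, p5 = True, p7 = False works.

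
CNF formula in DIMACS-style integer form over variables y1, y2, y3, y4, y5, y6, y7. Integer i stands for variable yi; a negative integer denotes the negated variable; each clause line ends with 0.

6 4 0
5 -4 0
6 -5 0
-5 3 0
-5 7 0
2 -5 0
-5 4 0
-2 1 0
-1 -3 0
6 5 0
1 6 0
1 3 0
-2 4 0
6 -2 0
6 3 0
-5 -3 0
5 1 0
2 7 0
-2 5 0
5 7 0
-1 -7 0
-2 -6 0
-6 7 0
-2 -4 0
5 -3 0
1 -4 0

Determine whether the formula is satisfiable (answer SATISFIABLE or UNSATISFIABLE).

UNSATISFIABLE

y5 = True:
  propagation gives y6=True, y3=True; an empty clause results — contradiction.
y5 = False:
  propagation gives y4=False, y6=True, y2=False, y1=True; an empty clause results — contradiction.
Every branch closes, so no satisfying assignment exists.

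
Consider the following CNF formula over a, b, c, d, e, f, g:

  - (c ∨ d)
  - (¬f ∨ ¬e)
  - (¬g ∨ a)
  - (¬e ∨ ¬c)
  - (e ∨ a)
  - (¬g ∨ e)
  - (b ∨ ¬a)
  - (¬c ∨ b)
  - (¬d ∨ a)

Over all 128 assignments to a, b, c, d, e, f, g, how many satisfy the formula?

Case analysis on a and e:
  a=1, e=1: remaining (b,c,d,f,g) ∈ {(1,0,1,0,0); (1,0,1,0,1)} — 2.
  a=1, e=0: f free; 3 ways for (b,c,d,g) × 2^1 = 6.
  a=0, e=1: a clause becomes empty — 0.
  a=0, e=0: a clause becomes empty — 0.
Total: 2 + 6 + 0 + 0 = 8.

8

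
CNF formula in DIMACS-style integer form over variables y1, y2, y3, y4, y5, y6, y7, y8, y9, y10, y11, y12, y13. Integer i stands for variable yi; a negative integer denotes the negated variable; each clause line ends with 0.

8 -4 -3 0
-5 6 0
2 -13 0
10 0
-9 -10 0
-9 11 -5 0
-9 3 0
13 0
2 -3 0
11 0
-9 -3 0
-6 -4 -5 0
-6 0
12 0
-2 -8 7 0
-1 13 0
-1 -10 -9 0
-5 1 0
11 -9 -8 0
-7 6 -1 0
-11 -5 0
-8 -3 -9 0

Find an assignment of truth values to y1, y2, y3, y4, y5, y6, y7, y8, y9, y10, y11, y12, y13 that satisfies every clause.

y1=False, y2=True, y3=False, y4=False, y5=False, y6=False, y7=True, y8=False, y9=False, y10=True, y11=True, y12=True, y13=True

Check each clause:
  1. (!y4 || y8 || !y3) — !y4 is true.
  2. (y6 || !y5) — !y5 is true.
  3. (y2 || !y13) — y2 is true.
  4. (y10) — y10 is true.
  5. (!y10 || !y9) — !y9 is true.
  6. (!y5 || y11 || !y9) — y11 is true.
  7. (!y9 || y3) — !y9 is true.
  8. (y13) — y13 is true.
  9. (y2 || !y3) — y2 is true.
  10. (y11) — y11 is true.
  11. (!y9 || !y3) — !y3 is true.
  12. (!y6 || !y4 || !y5) — !y6 is true.
  13. (!y6) — !y6 is true.
  14. (y12) — y12 is true.
  15. (!y2 || y7 || !y8) — !y8 is true.
  16. (y13 || !y1) — y13 is true.
  17. (!y9 || !y1 || !y10) — !y1 is true.
  18. (!y5 || y1) — !y5 is true.
  19. (!y9 || y11 || !y8) — !y8 is true.
  20. (y6 || !y7 || !y1) — !y1 is true.
  21. (!y5 || !y11) — !y5 is true.
  22. (!y8 || !y9 || !y3) — !y8 is true.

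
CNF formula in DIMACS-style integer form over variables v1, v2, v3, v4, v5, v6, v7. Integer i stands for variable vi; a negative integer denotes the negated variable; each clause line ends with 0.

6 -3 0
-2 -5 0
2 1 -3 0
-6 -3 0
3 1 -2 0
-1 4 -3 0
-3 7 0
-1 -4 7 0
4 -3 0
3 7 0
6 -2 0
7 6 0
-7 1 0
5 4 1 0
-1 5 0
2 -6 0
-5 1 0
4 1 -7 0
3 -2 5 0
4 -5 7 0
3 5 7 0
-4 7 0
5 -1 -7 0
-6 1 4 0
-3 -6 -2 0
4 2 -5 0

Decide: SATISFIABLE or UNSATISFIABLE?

Set v1 = True and propagate.
  then v5 is forced to True.
  then v2 is forced to False.
  then v6 is forced to False.
  then v3 is forced to False.
  then v7 is forced to True.
  then v4 is forced to True.
So v1=T  v2=F  v3=F  v4=T  v5=T  v6=F  v7=T is a satisfying assignment.

SATISFIABLE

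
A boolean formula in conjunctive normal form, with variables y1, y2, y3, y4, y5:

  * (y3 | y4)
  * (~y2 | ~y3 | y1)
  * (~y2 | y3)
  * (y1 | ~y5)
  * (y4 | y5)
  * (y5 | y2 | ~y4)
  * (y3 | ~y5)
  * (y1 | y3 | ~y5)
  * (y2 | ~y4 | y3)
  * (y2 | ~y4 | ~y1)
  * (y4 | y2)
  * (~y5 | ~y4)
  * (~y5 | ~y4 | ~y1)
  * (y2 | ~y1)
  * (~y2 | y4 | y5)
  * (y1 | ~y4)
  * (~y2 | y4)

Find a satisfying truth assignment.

y1=1  y2=1  y3=1  y4=1  y5=0

Set y1 = True and propagate.
  then y2 is forced to True.
  then y3 is forced to True.
  then y4 is forced to True.
  then y5 is forced to False.
Every clause has at least one true literal under this assignment.
Check each clause:
  1. (y4 | y3) — y3 is true.
  2. (y1 | ~y3 | ~y2) — y1 is true.
  3. (~y2 | y3) — y3 is true.
  4. (y1 | ~y5) — y1 is true.
  5. (y4 | y5) — y4 is true.
  6. (y5 | ~y4 | y2) — y2 is true.
  7. (~y5 | y3) — y3 is true.
  8. (~y5 | y3 | y1) — y3 is true.
  9. (y2 | y3 | ~y4) — y2 is true.
  10. (~y1 | y2 | ~y4) — y2 is true.
  11. (y2 | y4) — y2 is true.
  12. (~y5 | ~y4) — ~y5 is true.
  13. (~y1 | ~y4 | ~y5) — ~y5 is true.
  14. (~y1 | y2) — y2 is true.
  15. (y4 | ~y2 | y5) — y4 is true.
  16. (y1 | ~y4) — y1 is true.
  17. (y4 | ~y2) — y4 is true.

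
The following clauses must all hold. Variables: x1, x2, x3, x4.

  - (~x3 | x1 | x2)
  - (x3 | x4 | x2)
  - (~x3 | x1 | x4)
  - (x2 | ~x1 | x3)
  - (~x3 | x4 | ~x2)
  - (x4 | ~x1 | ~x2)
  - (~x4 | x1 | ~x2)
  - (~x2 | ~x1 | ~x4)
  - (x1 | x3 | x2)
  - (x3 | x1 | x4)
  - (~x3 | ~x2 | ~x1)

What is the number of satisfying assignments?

2

Satisfying assignments:
  x1=T x2=F x3=T x4=F
  x1=T x2=F x3=T x4=T
That's 2 in total.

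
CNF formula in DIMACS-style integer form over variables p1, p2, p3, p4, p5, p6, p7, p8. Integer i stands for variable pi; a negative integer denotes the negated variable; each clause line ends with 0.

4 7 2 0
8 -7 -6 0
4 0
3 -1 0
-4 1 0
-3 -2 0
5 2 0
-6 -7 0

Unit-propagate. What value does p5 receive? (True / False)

True

(p4) is a unit clause: p4 = True.
(p1 | ~p4): since p4 = True, the clause reduces to (p1). p1 = True.
(p3 | ~p1): since p1 = True, the clause reduces to (p3). p3 = True.
(~p2 | ~p3): since p3 = True, the clause reduces to (~p2). p2 = False.
In (p2 | p5), p2 is now false; p5 must hold, so p5 = True.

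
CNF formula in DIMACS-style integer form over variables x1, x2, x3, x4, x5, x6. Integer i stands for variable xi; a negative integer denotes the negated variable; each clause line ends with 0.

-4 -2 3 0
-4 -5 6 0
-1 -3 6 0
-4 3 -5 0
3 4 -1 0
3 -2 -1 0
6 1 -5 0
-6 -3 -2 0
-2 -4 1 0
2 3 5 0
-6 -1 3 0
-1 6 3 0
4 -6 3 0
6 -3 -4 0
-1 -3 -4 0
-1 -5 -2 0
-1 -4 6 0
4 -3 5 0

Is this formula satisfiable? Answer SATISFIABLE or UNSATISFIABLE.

SATISFIABLE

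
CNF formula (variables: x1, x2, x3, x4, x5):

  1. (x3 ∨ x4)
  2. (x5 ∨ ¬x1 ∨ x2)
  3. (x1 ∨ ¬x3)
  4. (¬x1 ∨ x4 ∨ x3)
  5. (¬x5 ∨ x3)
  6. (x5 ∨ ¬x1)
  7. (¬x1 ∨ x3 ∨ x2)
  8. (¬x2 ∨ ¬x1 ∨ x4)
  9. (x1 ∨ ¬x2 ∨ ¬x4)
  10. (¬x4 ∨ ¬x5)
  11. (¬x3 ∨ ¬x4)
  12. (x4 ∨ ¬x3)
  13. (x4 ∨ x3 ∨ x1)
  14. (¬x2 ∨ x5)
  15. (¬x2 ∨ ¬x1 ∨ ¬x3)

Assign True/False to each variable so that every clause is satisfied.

x1=F, x2=F, x3=F, x4=T, x5=F

Try x1 = False.
  then x3 is forced to False.
  then x4 is forced to True.
  then x5 is forced to False.
  then x2 is forced to False.
Every clause has at least one true literal under this assignment.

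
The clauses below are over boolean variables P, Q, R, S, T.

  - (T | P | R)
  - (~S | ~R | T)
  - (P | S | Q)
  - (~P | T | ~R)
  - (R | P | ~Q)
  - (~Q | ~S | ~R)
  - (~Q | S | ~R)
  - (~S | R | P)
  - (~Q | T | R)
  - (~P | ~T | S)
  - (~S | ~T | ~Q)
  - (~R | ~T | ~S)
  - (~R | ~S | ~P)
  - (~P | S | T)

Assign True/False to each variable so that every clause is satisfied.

P=T  Q=F  R=F  S=T  T=T

Branch on P: take P = True.
For the remaining variables, Q = False, R = False, S = True, T = True works.
Every clause has at least one true literal under this assignment.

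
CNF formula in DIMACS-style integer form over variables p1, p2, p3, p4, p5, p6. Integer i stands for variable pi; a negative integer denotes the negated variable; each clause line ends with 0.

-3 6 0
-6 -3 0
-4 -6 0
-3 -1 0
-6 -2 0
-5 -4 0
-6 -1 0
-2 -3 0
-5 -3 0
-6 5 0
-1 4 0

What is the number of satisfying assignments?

9

Case analysis on p6 and p3:
  p6=T, p3=T: a clause becomes empty — 0.
  p6=T, p3=F: remaining (p1,p2,p4,p5) ∈ {(F,F,F,T)} — 1.
  p6=F, p3=T: a clause becomes empty — 0.
  p6=F, p3=F: p2 free; 4 ways for (p1,p4,p5) × 2^1 = 8.
Total: 0 + 1 + 0 + 8 = 9.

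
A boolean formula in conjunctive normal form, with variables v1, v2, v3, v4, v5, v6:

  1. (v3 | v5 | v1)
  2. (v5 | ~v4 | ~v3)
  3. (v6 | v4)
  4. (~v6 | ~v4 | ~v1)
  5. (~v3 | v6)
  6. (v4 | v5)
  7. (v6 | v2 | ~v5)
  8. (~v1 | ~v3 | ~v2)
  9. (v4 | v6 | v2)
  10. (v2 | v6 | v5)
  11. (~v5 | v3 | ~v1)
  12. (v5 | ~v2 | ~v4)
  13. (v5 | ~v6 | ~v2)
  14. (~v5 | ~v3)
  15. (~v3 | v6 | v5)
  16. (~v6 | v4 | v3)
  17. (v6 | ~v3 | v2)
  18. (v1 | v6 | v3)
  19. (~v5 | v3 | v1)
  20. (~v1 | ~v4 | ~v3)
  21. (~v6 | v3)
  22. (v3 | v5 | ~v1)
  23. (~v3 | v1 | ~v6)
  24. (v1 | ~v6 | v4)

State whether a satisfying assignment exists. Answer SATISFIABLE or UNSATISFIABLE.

UNSATISFIABLE

v3 = True:
  propagation gives v6=True, v5=False, v4=False; an empty clause results — contradiction.
v3 = False:
  propagation gives v6=False, v4=True, v1=True, v5=False; an empty clause results — contradiction.
Every branch closes, so no satisfying assignment exists.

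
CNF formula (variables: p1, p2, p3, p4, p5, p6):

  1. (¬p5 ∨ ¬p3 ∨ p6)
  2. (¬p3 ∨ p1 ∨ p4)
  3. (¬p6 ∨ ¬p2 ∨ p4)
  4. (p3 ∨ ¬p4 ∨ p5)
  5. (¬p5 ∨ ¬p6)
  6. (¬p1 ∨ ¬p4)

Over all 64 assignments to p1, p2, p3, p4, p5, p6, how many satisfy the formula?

19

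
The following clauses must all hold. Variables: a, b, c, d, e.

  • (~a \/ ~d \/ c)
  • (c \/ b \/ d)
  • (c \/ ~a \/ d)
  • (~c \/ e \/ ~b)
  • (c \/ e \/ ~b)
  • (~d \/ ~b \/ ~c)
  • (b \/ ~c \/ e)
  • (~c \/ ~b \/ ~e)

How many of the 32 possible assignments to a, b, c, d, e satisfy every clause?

The models are:
  a=F b=F c=F d=T e=F
  a=F b=F c=F d=T e=T
  a=F b=F c=T d=F e=T
  a=F b=F c=T d=T e=T
  a=F b=T c=F d=F e=T
  a=F b=T c=F d=T e=T
  a=T b=F c=T d=F e=T
  a=T b=F c=T d=T e=T
That's 8 in total.

8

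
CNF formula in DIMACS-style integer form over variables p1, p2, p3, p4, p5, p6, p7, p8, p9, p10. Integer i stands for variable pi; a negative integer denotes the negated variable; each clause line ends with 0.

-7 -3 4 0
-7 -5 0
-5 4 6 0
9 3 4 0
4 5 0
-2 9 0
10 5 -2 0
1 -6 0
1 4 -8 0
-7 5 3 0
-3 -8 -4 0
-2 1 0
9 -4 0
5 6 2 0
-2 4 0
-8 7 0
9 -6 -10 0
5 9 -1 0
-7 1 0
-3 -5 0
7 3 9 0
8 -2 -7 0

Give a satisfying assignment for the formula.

p1=0, p2=0, p3=0, p4=1, p5=1, p6=0, p7=0, p8=0, p9=1, p10=1

Pure literal: p9 appears only positively; assign p9 = True.
Try p1 = False.
  then p6 is forced to False.
  then p2 is forced to False.
  then p5 is forced to True.
  then p7 is forced to False.
  then p4 is forced to True.
  then p8 is forced to False.
  then p3 is forced to False.
p10 is now unconstrained; take p10 = True.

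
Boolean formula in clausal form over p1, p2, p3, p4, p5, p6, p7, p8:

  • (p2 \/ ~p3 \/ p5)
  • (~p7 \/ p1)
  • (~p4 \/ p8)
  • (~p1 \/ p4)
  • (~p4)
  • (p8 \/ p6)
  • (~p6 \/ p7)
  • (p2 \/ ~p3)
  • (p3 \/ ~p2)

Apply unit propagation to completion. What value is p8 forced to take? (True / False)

(~p4) is a unit clause: p4 = False.
In (p4 \/ ~p1), p4 is now false; ~p1 must hold, so p1 = False.
In (p1 \/ ~p7), p1 is now false; ~p7 must hold, so p7 = False.
From (p7 \/ ~p6) and p7 = False: p6 = False.
(p8 \/ p6) with p6 = False leaves only p8, so p8 = True.

True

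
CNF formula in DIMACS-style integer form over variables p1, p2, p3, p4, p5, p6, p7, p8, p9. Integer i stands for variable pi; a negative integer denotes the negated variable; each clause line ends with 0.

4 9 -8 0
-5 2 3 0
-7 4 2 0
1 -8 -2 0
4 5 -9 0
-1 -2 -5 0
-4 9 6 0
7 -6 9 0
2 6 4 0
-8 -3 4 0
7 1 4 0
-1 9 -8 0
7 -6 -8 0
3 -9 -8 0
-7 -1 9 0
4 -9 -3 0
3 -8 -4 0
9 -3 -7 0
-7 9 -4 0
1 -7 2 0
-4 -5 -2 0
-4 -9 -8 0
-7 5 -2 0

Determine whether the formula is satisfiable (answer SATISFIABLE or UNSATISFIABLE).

SATISFIABLE

Pure literal: p8 appears only negated; assign p8 = False.
Try p1 = True.
Set p2 = False and propagate.
For the remaining variables, p3 = True, p4 = True, p5 = True, p6 = True, p7 = False, p9 = True works.
Every clause has at least one true literal under this assignment.
So p1 = True  p2 = False  p3 = True  p4 = True  p5 = True  p6 = True  p7 = False  p8 = False  p9 = True is a satisfying assignment.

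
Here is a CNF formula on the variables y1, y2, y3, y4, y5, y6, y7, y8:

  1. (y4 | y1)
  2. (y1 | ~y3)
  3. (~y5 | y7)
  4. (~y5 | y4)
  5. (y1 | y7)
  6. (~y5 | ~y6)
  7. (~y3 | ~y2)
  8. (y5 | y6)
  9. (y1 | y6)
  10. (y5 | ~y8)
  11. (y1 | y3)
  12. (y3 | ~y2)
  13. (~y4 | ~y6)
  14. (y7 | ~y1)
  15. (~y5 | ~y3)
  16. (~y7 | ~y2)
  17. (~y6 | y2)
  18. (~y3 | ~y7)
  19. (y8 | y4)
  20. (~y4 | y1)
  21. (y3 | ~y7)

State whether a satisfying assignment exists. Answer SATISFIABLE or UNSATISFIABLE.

y1 = True:
  propagation gives y7=True, y2=False, y6=False, y5=True; an empty clause results — contradiction.
y1 = False:
  propagation gives y4=True; an empty clause results — contradiction.
Every branch closes, so no satisfying assignment exists.

UNSATISFIABLE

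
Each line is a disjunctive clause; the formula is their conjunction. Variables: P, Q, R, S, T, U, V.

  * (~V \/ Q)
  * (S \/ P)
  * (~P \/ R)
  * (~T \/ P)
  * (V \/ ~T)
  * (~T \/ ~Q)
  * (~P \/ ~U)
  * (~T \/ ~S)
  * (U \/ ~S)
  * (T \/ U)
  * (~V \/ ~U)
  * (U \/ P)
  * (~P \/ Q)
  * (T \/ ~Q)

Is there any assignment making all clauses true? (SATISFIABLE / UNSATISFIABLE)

SATISFIABLE

Branch on P: take P = False.
  then S is forced to True.
  then T is forced to False.
  then U is forced to True.
  then V is forced to False.
  then Q is forced to False.
R is now unconstrained; take R = False.
So P=F  Q=F  R=F  S=T  T=F  U=T  V=F is a satisfying assignment.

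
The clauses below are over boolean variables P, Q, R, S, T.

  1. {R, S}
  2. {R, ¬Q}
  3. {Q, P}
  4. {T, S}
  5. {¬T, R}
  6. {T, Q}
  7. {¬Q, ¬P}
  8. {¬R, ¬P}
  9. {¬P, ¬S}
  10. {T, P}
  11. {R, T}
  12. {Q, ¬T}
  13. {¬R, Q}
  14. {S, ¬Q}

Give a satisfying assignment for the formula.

P=0, Q=1, R=1, S=1, T=1

Branch on P: take P = False.
  then Q is forced to True.
  then R is forced to True.
  then T is forced to True.
  then S is forced to True.
Every clause has at least one true literal under this assignment.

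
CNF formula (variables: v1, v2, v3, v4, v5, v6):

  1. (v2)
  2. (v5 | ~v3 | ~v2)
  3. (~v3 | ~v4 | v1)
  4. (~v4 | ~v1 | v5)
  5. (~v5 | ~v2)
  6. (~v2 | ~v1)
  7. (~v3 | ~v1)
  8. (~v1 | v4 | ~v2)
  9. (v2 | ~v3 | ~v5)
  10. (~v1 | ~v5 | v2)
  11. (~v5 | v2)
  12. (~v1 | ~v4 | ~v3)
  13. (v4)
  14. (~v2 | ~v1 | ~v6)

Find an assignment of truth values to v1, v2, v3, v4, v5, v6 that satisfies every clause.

The clause (v2) is unit: v2 must be True.
The clause (~v5) is unit: v5 must be False.
Unit propagation: (~v3) forces v3 = False.
The clause (~v1) is unit: v1 must be False.
The clause (v4) is unit: v4 must be True.
v6 is now unconstrained; take v6 = True.

v1=False  v2=True  v3=False  v4=True  v5=False  v6=True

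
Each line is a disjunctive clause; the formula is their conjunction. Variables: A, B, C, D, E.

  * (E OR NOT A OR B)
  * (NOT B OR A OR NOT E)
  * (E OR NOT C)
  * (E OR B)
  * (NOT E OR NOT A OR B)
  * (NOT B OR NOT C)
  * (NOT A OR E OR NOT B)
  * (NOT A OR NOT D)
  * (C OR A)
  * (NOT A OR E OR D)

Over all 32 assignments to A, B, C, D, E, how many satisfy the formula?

3

The models are:
  A=F B=F C=T D=F E=T
  A=F B=F C=T D=T E=T
  A=T B=T C=F D=F E=T
That's 3 in total.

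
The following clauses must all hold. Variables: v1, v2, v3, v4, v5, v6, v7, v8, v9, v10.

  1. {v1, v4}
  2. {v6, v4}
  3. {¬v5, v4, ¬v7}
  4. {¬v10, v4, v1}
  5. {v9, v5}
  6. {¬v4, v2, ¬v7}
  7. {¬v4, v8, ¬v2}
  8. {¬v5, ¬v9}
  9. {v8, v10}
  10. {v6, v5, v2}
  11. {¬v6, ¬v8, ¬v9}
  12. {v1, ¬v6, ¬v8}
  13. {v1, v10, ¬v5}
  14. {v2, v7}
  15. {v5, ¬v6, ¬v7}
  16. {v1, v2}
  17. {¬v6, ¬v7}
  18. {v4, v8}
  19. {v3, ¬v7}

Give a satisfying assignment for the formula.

Pure literal: v3 appears only positively; assign v3 = True.
Set v1 = False and propagate.
  then v4 is forced to True.
  then v2 is forced to True.
  then v8 is forced to True.
  then v6 is forced to False.
For the remaining variables, v5 = False, v7 = False, v9 = True, v10 = True works.

v1=False, v2=True, v3=True, v4=True, v5=False, v6=False, v7=False, v8=True, v9=True, v10=True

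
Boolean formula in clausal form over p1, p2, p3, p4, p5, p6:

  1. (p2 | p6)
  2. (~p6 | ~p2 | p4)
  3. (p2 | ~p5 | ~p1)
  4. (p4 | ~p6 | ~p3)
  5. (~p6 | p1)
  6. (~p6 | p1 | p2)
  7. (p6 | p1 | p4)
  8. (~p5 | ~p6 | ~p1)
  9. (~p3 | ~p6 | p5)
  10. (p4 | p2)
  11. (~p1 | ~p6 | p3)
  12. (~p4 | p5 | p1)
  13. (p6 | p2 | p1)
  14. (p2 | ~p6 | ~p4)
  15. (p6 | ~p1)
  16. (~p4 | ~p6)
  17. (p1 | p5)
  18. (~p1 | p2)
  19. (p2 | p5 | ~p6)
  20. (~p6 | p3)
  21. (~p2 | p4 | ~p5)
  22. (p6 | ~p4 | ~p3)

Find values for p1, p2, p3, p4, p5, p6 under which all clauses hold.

p1 = 0  p2 = 1  p3 = 0  p4 = 1  p5 = 1  p6 = 0

Branch on p1: take p1 = False.
  then p6 is forced to False.
  then p2 is forced to True.
  then p4 is forced to True.
  then p5 is forced to True.
  then p3 is forced to False.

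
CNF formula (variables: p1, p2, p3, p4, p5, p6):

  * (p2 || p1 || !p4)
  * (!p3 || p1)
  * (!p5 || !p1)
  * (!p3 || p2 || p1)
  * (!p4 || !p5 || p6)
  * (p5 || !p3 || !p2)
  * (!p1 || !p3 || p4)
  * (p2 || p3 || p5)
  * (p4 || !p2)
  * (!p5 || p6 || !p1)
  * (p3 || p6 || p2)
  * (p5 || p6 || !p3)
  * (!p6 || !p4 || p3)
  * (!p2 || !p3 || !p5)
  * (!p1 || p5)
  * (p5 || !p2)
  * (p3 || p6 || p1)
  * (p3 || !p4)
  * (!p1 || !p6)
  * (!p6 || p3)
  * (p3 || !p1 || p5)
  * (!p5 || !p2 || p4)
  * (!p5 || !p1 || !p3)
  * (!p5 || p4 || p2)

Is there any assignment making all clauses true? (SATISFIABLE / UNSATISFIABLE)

p3 = True:
  propagation gives p1=True, p5=False; an empty clause results — contradiction.
p3 = False:
  propagation gives p4=False, p2=False, p5=True; an empty clause results — contradiction.
Every branch closes, so no satisfying assignment exists.

UNSATISFIABLE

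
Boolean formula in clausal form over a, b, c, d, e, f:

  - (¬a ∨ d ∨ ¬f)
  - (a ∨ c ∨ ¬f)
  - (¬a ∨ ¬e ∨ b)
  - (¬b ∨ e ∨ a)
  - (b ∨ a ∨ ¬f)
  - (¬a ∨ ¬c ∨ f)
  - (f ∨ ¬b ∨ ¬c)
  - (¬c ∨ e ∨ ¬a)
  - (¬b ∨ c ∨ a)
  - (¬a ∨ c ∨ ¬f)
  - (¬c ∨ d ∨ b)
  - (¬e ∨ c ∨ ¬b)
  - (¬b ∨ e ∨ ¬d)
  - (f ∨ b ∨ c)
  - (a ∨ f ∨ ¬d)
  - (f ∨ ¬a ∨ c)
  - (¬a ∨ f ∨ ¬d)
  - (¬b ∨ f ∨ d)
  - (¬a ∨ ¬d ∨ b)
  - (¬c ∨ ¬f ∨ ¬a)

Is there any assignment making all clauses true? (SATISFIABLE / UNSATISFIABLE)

SATISFIABLE

Branch on a: take a = False.
Set b = True and propagate.
  then e is forced to True.
  then c is forced to True.
  then f is forced to True.
d is now unconstrained; take d = False.
So a = False  b = True  c = True  d = False  e = True  f = True is a satisfying assignment.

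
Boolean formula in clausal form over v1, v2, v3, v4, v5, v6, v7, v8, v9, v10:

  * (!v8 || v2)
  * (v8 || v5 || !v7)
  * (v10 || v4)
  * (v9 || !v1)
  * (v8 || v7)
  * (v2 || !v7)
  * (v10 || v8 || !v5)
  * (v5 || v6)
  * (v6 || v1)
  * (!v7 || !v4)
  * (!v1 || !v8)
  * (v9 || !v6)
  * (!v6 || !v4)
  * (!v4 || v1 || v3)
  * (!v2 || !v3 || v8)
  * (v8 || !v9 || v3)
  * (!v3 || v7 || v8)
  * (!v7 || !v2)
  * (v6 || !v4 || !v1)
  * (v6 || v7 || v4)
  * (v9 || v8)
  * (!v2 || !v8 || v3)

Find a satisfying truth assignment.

v1=False, v2=True, v3=True, v4=False, v5=True, v6=True, v7=False, v8=True, v9=True, v10=True

Check each clause:
  1. (v2 || !v8) — v2 is true.
  2. (!v7 || v5 || v8) — v8 is true.
  3. (v10 || v4) — v10 is true.
  4. (!v1 || v9) — v9 is true.
  5. (v8 || v7) — v8 is true.
  6. (!v7 || v2) — !v7 is true.
  7. (v8 || v10 || !v5) — v8 is true.
  8. (v6 || v5) — v5 is true.
  9. (v6 || v1) — v6 is true.
  10. (!v4 || !v7) — !v7 is true.
  11. (!v1 || !v8) — !v1 is true.
  12. (!v6 || v9) — v9 is true.
  13. (!v4 || !v6) — !v4 is true.
  14. (v1 || v3 || !v4) — v3 is true.
  15. (!v3 || !v2 || v8) — v8 is true.
  16. (!v9 || v8 || v3) — v8 is true.
  17. (v8 || !v3 || v7) — v8 is true.
  18. (!v2 || !v7) — !v7 is true.
  19. (!v4 || !v1 || v6) — !v4 is true.
  20. (v6 || v4 || v7) — v6 is true.
  21. (v9 || v8) — v8 is true.
  22. (!v2 || v3 || !v8) — v3 is true.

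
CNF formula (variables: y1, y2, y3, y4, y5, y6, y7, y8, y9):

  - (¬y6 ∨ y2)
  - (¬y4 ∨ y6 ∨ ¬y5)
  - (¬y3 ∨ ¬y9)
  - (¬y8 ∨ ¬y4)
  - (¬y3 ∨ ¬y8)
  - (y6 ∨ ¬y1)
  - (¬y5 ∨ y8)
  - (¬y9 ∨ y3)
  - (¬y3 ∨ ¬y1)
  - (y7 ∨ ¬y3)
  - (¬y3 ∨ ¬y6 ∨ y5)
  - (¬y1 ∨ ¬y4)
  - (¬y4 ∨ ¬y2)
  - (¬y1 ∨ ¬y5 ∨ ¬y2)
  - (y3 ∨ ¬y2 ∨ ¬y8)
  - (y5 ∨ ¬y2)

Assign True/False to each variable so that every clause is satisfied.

Pure literal: y1 appears only negated; assign y1 = False.
y4 occurs only negated in the remaining clauses — set y4 = False.
Set y2 = False and propagate.
  then y6 is forced to False.
For the remaining variables, y3 = False, y5 = False, y7 = True, y8 = False, y9 = False works.
Check each clause:
  1. (y2 ∨ ¬y6) — ¬y6 is true.
  2. (¬y4 ∨ y6 ∨ ¬y5) — ¬y5 is true.
  3. (¬y3 ∨ ¬y9) — ¬y3 is true.
  4. (¬y8 ∨ ¬y4) — ¬y8 is true.
  5. (¬y8 ∨ ¬y3) — ¬y8 is true.
  6. (¬y1 ∨ y6) — ¬y1 is true.
  7. (y8 ∨ ¬y5) — ¬y5 is true.
  8. (y3 ∨ ¬y9) — ¬y9 is true.
  9. (¬y3 ∨ ¬y1) — ¬y3 is true.
  10. (¬y3 ∨ y7) — ¬y3 is true.
  11. (¬y3 ∨ ¬y6 ∨ y5) — ¬y3 is true.
  12. (¬y4 ∨ ¬y1) — ¬y4 is true.
  13. (¬y4 ∨ ¬y2) — ¬y4 is true.
  14. (¬y2 ∨ ¬y5 ∨ ¬y1) — ¬y5 is true.
  15. (¬y8 ∨ y3 ∨ ¬y2) — ¬y8 is true.
  16. (¬y2 ∨ y5) — ¬y2 is true.

y1=F, y2=F, y3=F, y4=F, y5=F, y6=F, y7=T, y8=F, y9=F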